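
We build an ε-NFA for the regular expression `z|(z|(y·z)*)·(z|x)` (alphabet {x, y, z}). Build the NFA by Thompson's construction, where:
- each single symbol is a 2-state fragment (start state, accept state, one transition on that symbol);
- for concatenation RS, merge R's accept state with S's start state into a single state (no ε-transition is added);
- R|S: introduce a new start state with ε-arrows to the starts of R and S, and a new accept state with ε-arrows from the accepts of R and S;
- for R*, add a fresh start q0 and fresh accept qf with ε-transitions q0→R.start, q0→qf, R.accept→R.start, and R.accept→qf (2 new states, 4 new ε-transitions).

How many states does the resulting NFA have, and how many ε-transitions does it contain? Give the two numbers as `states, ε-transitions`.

18, 16

By structural recursion:
Each of the 6 symbol leaves contributes 2 states and 0 ε-transitions.
  y·z : 3 states, 0 ε-transitions
  (y·z)* : 5 states, 4 ε-transitions
  z|(y·z)* : 9 states, 8 ε-transitions
  z|x : 6 states, 4 ε-transitions
  (z|(y·z)*)·(z|x) : 14 states, 12 ε-transitions
  z|(z|(y·z)*)·(z|x) : 18 states, 16 ε-transitions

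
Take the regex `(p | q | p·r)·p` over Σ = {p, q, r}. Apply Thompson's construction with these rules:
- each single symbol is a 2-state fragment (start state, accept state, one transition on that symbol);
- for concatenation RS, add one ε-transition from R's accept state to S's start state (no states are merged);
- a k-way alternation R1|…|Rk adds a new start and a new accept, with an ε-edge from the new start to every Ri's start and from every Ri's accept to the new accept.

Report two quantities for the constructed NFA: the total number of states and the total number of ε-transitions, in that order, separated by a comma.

Building bottom-up:
Each of the 5 symbol leaves contributes 2 states and 0 ε-transitions.
  p·r : 4 states, 1 ε-transition
  p | q | p·r : 10 states, 7 ε-transitions
  (p | q | p·r)·p : 12 states, 8 ε-transitions

12, 8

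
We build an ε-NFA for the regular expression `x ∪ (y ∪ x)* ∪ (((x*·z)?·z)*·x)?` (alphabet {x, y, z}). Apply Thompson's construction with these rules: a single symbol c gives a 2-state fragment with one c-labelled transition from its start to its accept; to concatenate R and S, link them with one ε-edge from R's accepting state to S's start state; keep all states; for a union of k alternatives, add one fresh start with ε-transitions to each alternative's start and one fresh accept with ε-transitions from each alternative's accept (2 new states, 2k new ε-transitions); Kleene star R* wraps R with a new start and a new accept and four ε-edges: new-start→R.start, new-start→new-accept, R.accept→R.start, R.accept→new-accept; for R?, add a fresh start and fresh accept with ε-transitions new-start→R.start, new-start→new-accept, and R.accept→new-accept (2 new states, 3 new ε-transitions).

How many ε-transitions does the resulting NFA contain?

Building bottom-up:
Each of the 7 symbol leaves contributes 0 ε-transitions.
  y ∪ x — 4 ε-transitions
  (y ∪ x)* — 8 ε-transitions
  x* — 4 ε-transitions
  x*·z — 5 ε-transitions
  (x*·z)? — 8 ε-transitions
  (x*·z)?·z — 9 ε-transitions
  ((x*·z)?·z)* — 13 ε-transitions
  ((x*·z)?·z)*·x — 14 ε-transitions
  (((x*·z)?·z)*·x)? — 17 ε-transitions
  x ∪ (y ∪ x)* ∪ (((x*·z)?·z)*·x)? — 31 ε-transitions

31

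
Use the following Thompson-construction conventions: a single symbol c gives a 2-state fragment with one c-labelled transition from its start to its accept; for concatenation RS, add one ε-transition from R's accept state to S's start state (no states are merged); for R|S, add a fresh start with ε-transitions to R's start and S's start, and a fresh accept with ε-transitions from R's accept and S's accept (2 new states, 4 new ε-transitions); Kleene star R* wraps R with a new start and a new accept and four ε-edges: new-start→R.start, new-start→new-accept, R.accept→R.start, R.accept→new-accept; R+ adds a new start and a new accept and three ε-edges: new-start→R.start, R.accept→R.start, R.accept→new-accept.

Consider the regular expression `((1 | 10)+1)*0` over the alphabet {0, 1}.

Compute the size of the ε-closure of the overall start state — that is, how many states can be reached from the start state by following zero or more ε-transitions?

7

Work bottom-up. For each fragment F, track |ε-closure(F.start)| and whether F's accept lies in that closure (i.e. whether F accepts ε). A single-symbol fragment has closure size 1 and does not accept ε.
  10 — |closure| equals the left operand's closure size = 1 (its accept is not ε-reachable, so the closure stops there)
  1 | 10 — |closure| = 1 + 1 + 1 = 3 (the new accept is not ε-reachable since no branch accepts ε)
  (1 | 10)+ — new start ε-reaches only the body's start; the new accept needs a symbol first: |closure| = 1 + 3 = 4
  (1 | 10)+1 — same as the first factor's closure: |closure| = 4
  ((1 | 10)+1)* — the star's fresh start ε-reaches both the body's start and the fresh accept: |closure| = 2 + 4 = 6
  ((1 | 10)+1)*0 — the left operand accepts ε, so the closure extends into the next operand (via the concat ε-link); |closure| = 6 + 1 = 7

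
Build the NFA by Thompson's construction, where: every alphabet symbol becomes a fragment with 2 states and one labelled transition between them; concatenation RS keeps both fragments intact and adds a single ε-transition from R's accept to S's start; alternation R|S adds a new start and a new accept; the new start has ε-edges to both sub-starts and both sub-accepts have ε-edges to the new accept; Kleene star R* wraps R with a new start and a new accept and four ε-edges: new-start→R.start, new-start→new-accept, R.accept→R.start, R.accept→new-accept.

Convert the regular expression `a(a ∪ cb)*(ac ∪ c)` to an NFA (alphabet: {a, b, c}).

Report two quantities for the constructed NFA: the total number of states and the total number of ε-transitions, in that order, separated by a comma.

20, 16

By structural recursion:
Each of the 7 symbol leaves contributes 2 states and 0 ε-transitions.
  cb — 4 states, 1 ε-transition
  a ∪ cb — 8 states, 5 ε-transitions
  (a ∪ cb)* — 10 states, 9 ε-transitions
  ac — 4 states, 1 ε-transition
  ac ∪ c — 8 states, 5 ε-transitions
  a(a ∪ cb)*(ac ∪ c) — 20 states, 16 ε-transitions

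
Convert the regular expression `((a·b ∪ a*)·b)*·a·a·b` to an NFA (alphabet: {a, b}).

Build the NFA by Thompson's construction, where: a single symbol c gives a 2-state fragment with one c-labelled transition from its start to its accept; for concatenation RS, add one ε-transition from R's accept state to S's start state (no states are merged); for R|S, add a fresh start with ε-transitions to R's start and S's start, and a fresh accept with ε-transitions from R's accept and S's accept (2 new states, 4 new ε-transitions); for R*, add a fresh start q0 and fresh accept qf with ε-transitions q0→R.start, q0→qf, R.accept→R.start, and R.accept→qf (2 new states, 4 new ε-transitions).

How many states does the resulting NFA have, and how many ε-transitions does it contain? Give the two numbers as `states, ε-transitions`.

20, 17

Recursing over subexpressions:
Each of the 7 symbol leaves contributes 2 states and 0 ε-transitions.
  a·b : 4 states, 1 ε-transition
  a* : 4 states, 4 ε-transitions
  a·b ∪ a* : 10 states, 9 ε-transitions
  (a·b ∪ a*)·b : 12 states, 10 ε-transitions
  ((a·b ∪ a*)·b)* : 14 states, 14 ε-transitions
  ((a·b ∪ a*)·b)*·a·a·b : 20 states, 17 ε-transitions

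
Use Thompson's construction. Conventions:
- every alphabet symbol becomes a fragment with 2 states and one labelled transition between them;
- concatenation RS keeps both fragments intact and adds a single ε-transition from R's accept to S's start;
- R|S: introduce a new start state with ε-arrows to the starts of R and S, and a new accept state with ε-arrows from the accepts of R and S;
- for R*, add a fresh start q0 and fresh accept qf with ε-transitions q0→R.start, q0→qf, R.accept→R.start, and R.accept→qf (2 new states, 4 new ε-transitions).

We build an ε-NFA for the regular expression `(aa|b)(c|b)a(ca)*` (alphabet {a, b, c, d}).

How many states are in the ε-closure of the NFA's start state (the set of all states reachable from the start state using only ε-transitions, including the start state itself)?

Let C(F) = |ε-closure(F.start)| within fragment F, and note whether F accepts ε. Symbol fragments have C = 1 and do not accept ε. Then:
  aa : |ε-closure| equals the left operand's closure size = 1 (its accept is not ε-reachable, so the closure stops there)
  aa|b : |ε-closure| = 1 + 1 + 1 = 3 (the new accept is not ε-reachable since no branch accepts ε)
  c|b : new start ε-reaches every alternative's start; none of them accept ε, so the new accept is not reached: |ε-closure| = 1 + 1 + 1 = 3
  ca : |ε-closure| equals the left operand's closure size = 1 (its accept is not ε-reachable, so the closure stops there)
  (ca)* : |ε-closure| = 1 (new start) + 1 (body) + 1 (new accept) = 3
  (aa|b)(c|b)a(ca)* : same as the first factor's closure: |ε-closure| = 3

3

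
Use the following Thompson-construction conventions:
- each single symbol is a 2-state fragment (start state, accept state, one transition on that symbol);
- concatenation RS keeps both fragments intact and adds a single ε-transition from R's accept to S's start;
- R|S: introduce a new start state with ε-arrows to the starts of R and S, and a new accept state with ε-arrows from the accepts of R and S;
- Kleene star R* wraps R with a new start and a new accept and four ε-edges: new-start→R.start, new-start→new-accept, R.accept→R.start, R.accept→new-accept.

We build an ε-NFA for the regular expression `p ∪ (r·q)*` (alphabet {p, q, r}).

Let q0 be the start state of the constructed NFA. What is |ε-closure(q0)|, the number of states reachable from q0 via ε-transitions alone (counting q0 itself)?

6

Work bottom-up. For each fragment F, track |ε-closure(F.start)| and whether F's accept lies in that closure (i.e. whether F accepts ε). A single-symbol fragment has closure size 1 and does not accept ε.
  r·q : same as the first factor's closure: C = 1
  (r·q)* : new start has ε-edges to the inner start and to the new accept, so C = 2 + 1 = 3
  p ∪ (r·q)* : C = 1 (new start) + (1 + 3) + 1 (new accept, since some branch ε-reaches its own accept) = 6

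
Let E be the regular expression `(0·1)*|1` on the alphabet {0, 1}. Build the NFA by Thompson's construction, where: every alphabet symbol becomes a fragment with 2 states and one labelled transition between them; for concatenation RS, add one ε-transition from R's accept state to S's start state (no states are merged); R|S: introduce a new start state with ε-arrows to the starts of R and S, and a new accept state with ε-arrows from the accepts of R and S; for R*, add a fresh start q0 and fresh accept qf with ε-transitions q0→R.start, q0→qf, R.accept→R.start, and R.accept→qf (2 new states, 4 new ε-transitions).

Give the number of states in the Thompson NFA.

Bottom-up over the parse tree:
Each of the 3 symbol leaves contributes a 2-state fragment.
  0·1 → 4 states
  (0·1)* → 6 states
  (0·1)*|1 → 10 states

10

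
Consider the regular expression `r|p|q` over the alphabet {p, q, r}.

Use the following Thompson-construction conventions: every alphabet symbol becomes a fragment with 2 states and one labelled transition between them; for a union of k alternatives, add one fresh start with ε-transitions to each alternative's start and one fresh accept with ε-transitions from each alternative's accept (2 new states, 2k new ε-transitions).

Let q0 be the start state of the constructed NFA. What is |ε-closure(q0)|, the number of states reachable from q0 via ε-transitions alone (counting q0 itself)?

4

Let C(F) = |ε-closure(F.start)| within fragment F, and note whether F accepts ε. Symbol fragments have C = 1 and do not accept ε. Then:
  r|p|q : new start ε-reaches every alternative's start; none of them accept ε, so the new accept is not reached: C = 1 + 1 + 1 + 1 = 4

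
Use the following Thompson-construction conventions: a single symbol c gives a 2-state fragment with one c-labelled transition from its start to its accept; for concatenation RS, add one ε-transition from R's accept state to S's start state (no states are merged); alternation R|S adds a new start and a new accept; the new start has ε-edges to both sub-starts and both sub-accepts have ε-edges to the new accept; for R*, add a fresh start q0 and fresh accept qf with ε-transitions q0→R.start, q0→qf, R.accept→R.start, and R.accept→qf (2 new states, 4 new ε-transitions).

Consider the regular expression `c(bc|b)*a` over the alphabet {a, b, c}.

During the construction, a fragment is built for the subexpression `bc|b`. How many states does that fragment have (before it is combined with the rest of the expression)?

8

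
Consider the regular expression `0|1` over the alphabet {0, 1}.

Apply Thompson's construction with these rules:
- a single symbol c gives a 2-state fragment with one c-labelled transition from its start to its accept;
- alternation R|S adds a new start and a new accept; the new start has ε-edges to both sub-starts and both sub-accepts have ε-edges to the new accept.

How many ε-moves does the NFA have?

4

Building bottom-up:
Each of the 2 symbol leaves contributes 0 ε-transitions.
  0|1 → 4 ε-transitions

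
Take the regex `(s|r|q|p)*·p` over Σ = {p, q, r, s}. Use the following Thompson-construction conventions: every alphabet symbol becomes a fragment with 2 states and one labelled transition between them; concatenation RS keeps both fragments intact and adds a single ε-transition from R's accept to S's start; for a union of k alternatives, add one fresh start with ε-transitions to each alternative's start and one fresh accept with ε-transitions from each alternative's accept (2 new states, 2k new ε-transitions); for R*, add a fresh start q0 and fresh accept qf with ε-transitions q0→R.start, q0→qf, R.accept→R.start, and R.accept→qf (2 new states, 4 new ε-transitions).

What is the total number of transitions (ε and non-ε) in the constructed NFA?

18

Building bottom-up:
Each of the 5 symbol leaves contributes 1 transition (1 symbol, 0 ε).
  s|r|q|p — 12 transitions (4 symbol, 8 ε)
  (s|r|q|p)* — 16 transitions (4 symbol, 12 ε)
  (s|r|q|p)*·p — 18 transitions (5 symbol, 13 ε)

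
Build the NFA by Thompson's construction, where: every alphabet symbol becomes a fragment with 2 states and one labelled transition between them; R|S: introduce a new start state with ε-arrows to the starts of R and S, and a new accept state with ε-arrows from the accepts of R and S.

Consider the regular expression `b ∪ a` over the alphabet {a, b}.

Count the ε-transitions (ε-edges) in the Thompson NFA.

Recursing over subexpressions:
Each of the 2 symbol leaves contributes 0 ε-transitions.
  b ∪ a = 4 ε-transitions

4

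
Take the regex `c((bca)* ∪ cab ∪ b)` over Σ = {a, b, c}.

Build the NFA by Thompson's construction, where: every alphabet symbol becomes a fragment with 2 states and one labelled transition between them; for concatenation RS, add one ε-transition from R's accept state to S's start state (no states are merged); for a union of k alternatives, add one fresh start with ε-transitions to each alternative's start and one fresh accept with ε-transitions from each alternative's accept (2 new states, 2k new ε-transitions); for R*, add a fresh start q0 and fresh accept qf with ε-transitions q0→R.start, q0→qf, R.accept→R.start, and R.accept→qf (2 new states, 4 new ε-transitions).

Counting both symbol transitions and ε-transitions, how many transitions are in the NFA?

23

Bottom-up over the parse tree:
Each of the 8 symbol leaves contributes 1 transition (1 symbol, 0 ε).
  bca = 5 transitions (3 symbol, 2 ε)
  (bca)* = 9 transitions (3 symbol, 6 ε)
  cab = 5 transitions (3 symbol, 2 ε)
  (bca)* ∪ cab ∪ b = 21 transitions (7 symbol, 14 ε)
  c((bca)* ∪ cab ∪ b) = 23 transitions (8 symbol, 15 ε)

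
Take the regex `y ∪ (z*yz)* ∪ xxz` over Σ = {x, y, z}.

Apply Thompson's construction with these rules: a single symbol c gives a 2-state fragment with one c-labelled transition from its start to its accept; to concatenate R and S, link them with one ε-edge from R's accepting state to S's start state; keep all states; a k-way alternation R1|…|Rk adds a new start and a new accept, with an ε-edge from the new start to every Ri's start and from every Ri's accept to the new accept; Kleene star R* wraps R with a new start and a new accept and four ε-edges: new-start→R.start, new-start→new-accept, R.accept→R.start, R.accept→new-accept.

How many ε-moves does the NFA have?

By structural recursion:
Each of the 7 symbol leaves contributes 0 ε-transitions.
  z* — 4 ε-transitions
  z*yz — 6 ε-transitions
  (z*yz)* — 10 ε-transitions
  xxz — 2 ε-transitions
  y ∪ (z*yz)* ∪ xxz — 18 ε-transitions

18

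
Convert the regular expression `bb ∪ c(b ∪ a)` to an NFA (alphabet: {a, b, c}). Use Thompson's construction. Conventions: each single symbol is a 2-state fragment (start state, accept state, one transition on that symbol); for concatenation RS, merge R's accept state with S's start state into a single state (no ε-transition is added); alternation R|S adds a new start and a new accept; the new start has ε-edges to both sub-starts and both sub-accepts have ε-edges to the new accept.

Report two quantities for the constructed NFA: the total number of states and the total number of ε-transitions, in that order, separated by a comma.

Recursing over subexpressions:
Each of the 5 symbol leaves contributes 2 states and 0 ε-transitions.
  bb — 3 states, 0 ε-transitions
  b ∪ a — 6 states, 4 ε-transitions
  c(b ∪ a) — 7 states, 4 ε-transitions
  bb ∪ c(b ∪ a) — 12 states, 8 ε-transitions

12, 8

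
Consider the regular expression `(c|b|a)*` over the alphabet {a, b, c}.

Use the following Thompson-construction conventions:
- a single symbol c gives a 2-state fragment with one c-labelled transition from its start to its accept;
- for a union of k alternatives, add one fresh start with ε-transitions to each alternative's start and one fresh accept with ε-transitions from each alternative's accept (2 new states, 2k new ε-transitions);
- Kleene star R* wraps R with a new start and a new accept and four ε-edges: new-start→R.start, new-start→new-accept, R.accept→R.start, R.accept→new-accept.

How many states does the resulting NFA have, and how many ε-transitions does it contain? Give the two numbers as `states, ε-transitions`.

By structural recursion:
Each of the 3 symbol leaves contributes 2 states and 0 ε-transitions.
  c|b|a : 8 states, 6 ε-transitions
  (c|b|a)* : 10 states, 10 ε-transitions

10, 10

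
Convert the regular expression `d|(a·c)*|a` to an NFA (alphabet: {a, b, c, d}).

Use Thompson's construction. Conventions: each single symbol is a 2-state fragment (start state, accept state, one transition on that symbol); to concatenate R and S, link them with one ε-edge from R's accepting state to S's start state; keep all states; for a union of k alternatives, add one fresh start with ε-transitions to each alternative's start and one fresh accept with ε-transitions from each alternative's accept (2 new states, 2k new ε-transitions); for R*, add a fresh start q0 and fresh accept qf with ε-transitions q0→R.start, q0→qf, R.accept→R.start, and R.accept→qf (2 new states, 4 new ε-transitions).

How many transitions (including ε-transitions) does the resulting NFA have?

15

Per subexpression:
Each of the 4 symbol leaves contributes 1 transition (1 symbol, 0 ε).
  a·c — 3 transitions (2 symbol, 1 ε)
  (a·c)* — 7 transitions (2 symbol, 5 ε)
  d|(a·c)*|a — 15 transitions (4 symbol, 11 ε)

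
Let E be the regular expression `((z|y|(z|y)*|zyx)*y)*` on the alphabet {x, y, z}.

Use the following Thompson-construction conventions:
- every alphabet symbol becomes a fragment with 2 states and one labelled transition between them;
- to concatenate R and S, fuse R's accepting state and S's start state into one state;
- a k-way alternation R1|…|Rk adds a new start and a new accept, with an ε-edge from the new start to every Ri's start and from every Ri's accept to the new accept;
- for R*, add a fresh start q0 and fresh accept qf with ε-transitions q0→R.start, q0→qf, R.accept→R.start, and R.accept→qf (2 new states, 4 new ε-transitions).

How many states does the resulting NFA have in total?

By structural recursion:
Each of the 8 symbol leaves contributes a 2-state fragment.
  z|y : 6 states
  (z|y)* : 8 states
  zyx : 4 states
  z|y|(z|y)*|zyx : 18 states
  (z|y|(z|y)*|zyx)* : 20 states
  (z|y|(z|y)*|zyx)*y : 21 states
  ((z|y|(z|y)*|zyx)*y)* : 23 states

23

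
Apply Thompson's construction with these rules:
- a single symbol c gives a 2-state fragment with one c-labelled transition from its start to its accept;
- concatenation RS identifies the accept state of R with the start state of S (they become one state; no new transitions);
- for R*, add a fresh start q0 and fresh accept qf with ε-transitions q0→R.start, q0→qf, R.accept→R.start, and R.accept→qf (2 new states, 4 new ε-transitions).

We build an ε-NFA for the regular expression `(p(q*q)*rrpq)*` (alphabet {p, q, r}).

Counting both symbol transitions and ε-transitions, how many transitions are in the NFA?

Building bottom-up:
Each of the 7 symbol leaves contributes 1 transition (1 symbol, 0 ε).
  q* : 5 transitions (1 symbol, 4 ε)
  q*q : 6 transitions (2 symbol, 4 ε)
  (q*q)* : 10 transitions (2 symbol, 8 ε)
  p(q*q)*rrpq : 15 transitions (7 symbol, 8 ε)
  (p(q*q)*rrpq)* : 19 transitions (7 symbol, 12 ε)

19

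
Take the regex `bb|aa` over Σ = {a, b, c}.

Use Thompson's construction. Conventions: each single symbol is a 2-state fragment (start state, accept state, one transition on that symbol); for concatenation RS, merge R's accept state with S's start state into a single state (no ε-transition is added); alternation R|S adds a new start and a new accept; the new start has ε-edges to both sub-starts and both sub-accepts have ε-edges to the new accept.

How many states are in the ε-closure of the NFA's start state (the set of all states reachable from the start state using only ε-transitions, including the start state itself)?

3

Compute the ε-closure size of each fragment's start state recursively; a symbol fragment's start has no outgoing ε-edge, so its closure is just itself (size 1).
  bb → |closure| equals the left operand's closure size = 1 (its accept is not ε-reachable, so the closure stops there)
  aa → |closure| equals the left operand's closure size = 1 (its accept is not ε-reachable, so the closure stops there)
  bb|aa → new start ε-reaches every alternative's start; none of them accept ε, so the new accept is not reached: |closure| = 1 + 1 + 1 = 3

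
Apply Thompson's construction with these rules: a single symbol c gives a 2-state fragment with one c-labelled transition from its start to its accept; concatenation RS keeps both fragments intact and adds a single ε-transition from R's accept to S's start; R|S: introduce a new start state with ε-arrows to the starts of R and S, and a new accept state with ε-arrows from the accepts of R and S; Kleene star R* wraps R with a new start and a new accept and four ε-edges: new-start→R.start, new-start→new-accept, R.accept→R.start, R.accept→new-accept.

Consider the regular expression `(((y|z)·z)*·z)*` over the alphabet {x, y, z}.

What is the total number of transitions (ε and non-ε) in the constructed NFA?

Per subexpression:
Each of the 4 symbol leaves contributes 1 transition (1 symbol, 0 ε).
  y|z → 6 transitions (2 symbol, 4 ε)
  (y|z)·z → 8 transitions (3 symbol, 5 ε)
  ((y|z)·z)* → 12 transitions (3 symbol, 9 ε)
  ((y|z)·z)*·z → 14 transitions (4 symbol, 10 ε)
  (((y|z)·z)*·z)* → 18 transitions (4 symbol, 14 ε)

18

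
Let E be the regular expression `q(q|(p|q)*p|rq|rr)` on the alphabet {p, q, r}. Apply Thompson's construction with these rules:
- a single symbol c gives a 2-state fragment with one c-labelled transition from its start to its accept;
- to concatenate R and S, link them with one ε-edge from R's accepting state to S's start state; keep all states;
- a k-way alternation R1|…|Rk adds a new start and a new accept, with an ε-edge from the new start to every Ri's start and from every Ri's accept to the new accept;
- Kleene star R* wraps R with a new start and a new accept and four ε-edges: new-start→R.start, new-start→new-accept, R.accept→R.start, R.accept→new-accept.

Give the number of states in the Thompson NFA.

Per subexpression:
Each of the 9 symbol leaves contributes a 2-state fragment.
  p|q — 6 states
  (p|q)* — 8 states
  (p|q)*p — 10 states
  rq — 4 states
  rr — 4 states
  q|(p|q)*p|rq|rr — 22 states
  q(q|(p|q)*p|rq|rr) — 24 states

24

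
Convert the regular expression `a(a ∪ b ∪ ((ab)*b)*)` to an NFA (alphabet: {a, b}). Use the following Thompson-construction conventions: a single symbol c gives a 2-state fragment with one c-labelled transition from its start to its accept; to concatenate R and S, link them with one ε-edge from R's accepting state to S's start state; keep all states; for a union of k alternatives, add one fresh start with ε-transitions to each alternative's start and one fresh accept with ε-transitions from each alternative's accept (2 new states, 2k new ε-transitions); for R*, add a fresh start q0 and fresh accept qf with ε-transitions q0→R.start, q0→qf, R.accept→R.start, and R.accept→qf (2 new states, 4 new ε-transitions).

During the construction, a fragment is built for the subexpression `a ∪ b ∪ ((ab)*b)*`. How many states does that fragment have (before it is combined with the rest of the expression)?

16

Fragment for `a ∪ b ∪ ((ab)*b)*`:
Each of the 5 symbol leaves contributes a 2-state fragment.
  ab = 4 states
  (ab)* = 6 states
  (ab)*b = 8 states
  ((ab)*b)* = 10 states
  a ∪ b ∪ ((ab)*b)* = 16 states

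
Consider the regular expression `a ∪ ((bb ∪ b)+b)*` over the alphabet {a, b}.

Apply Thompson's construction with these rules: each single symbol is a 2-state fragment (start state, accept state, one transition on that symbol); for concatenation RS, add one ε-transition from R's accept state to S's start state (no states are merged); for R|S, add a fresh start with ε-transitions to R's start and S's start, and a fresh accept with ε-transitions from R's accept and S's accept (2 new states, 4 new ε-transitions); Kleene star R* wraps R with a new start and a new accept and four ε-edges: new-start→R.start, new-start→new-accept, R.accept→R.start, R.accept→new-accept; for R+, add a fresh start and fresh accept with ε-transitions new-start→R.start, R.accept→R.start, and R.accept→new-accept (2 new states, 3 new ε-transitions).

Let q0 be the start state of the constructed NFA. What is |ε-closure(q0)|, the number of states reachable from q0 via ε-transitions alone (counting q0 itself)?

Work bottom-up. For each fragment F, track |ε-closure(F.start)| and whether F's accept lies in that closure (i.e. whether F accepts ε). A single-symbol fragment has closure size 1 and does not accept ε.
  bb — same as the first factor's closure: |closure| = 1
  bb ∪ b — |closure| = 1 + 1 + 1 = 3 (the new accept is not ε-reachable since no branch accepts ε)
  (bb ∪ b)+ — new start ε-reaches only the body's start; the new accept needs a symbol first: |closure| = 1 + 3 = 4
  (bb ∪ b)+b — |closure| equals the left operand's closure size = 4 (its accept is not ε-reachable, so the closure stops there)
  ((bb ∪ b)+b)* — new start has ε-edges to the inner start and to the new accept, so |closure| = 2 + 4 = 6
  a ∪ ((bb ∪ b)+b)* — new start ε-reaches every alternative's start; at least one alternative accepts ε, so the union's new accept is reached too: |closure| = 1 + 1 + 6 + 1 = 9

9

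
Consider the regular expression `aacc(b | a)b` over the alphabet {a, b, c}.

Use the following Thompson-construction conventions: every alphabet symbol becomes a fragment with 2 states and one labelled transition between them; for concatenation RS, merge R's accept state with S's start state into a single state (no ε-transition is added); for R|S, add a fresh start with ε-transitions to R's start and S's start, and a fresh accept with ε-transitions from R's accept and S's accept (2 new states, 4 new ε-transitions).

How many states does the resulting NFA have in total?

Recursing over subexpressions:
Each of the 7 symbol leaves contributes a 2-state fragment.
  b | a : 6 states
  aacc(b | a)b : 11 states

11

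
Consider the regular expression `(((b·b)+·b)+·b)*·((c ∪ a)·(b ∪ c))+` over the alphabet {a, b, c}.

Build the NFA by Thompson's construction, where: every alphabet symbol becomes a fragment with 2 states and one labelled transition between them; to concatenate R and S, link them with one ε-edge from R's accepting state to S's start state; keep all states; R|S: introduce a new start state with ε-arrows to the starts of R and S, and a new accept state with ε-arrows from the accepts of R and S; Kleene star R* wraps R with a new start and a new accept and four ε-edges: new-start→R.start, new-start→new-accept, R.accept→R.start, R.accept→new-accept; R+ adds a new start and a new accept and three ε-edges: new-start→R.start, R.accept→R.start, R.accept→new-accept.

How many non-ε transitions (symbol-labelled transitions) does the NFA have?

Per subexpression:
Each of the 8 symbol leaves contributes exactly 1 symbol transition.
  b·b = 2 symbol transitions
  (b·b)+ = 2 symbol transitions
  (b·b)+·b = 3 symbol transitions
  ((b·b)+·b)+ = 3 symbol transitions
  ((b·b)+·b)+·b = 4 symbol transitions
  (((b·b)+·b)+·b)* = 4 symbol transitions
  c ∪ a = 2 symbol transitions
  b ∪ c = 2 symbol transitions
  (c ∪ a)·(b ∪ c) = 4 symbol transitions
  ((c ∪ a)·(b ∪ c))+ = 4 symbol transitions
  (((b·b)+·b)+·b)*·((c ∪ a)·(b ∪ c))+ = 8 symbol transitions

8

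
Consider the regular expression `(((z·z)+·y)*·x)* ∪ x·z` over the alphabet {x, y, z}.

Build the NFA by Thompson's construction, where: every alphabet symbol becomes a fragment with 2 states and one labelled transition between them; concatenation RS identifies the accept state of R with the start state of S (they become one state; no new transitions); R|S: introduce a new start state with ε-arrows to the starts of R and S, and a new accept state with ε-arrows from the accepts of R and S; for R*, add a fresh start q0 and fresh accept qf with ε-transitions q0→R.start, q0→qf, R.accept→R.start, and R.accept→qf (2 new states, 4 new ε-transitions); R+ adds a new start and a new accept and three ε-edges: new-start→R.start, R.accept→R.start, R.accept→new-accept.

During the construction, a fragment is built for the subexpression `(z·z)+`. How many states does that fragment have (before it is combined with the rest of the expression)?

5

Fragment for `(z·z)+`:
Each of the 2 symbol leaves contributes a 2-state fragment.
  z·z = 3 states
  (z·z)+ = 5 states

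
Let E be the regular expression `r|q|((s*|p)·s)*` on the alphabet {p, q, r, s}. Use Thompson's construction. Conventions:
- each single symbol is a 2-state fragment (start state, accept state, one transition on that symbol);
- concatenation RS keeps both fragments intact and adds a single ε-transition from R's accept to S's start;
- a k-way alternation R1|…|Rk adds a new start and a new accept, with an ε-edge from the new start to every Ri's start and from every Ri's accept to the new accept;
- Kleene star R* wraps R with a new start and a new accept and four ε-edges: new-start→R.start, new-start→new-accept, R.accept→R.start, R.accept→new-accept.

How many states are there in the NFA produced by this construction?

Per subexpression:
Each of the 5 symbol leaves contributes a 2-state fragment.
  s* → 4 states
  s*|p → 8 states
  (s*|p)·s → 10 states
  ((s*|p)·s)* → 12 states
  r|q|((s*|p)·s)* → 18 states

18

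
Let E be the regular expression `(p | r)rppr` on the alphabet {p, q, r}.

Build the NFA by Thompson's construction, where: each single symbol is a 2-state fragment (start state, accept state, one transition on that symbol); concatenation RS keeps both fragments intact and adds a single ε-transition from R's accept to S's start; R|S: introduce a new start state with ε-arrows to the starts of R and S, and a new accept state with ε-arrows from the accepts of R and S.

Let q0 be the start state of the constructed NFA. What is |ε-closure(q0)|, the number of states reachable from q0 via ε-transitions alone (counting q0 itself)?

Compute the ε-closure size of each fragment's start state recursively; a symbol fragment's start has no outgoing ε-edge, so its closure is just itself (size 1).
  p | r → |closure| = 1 + 1 + 1 = 3 (the new accept is not ε-reachable since no branch accepts ε)
  (p | r)rppr → same as the first factor's closure: |closure| = 3

3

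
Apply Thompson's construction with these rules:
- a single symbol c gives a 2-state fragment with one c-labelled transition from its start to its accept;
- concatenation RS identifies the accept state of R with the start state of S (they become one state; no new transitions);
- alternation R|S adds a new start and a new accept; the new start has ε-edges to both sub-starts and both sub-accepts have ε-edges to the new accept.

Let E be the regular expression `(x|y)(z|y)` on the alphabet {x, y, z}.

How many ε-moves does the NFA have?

8

Building bottom-up:
Each of the 4 symbol leaves contributes 0 ε-transitions.
  x|y = 4 ε-transitions
  z|y = 4 ε-transitions
  (x|y)(z|y) = 8 ε-transitions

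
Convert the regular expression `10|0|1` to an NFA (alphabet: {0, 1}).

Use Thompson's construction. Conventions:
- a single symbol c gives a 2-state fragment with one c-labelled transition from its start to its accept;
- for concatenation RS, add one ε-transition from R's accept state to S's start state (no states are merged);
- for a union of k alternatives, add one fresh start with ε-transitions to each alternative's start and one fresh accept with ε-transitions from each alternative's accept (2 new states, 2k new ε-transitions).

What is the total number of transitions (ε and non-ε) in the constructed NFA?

11

Building bottom-up:
Each of the 4 symbol leaves contributes 1 transition (1 symbol, 0 ε).
  10 : 3 transitions (2 symbol, 1 ε)
  10|0|1 : 11 transitions (4 symbol, 7 ε)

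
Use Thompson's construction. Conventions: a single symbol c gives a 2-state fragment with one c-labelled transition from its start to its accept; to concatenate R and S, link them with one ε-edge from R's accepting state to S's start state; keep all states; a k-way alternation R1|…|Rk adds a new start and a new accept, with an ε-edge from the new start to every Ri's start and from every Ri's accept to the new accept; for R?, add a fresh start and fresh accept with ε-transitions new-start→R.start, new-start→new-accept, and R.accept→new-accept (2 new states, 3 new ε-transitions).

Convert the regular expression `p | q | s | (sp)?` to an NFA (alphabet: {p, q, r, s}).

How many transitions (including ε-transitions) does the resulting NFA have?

17

Per subexpression:
Each of the 5 symbol leaves contributes 1 transition (1 symbol, 0 ε).
  sp — 3 transitions (2 symbol, 1 ε)
  (sp)? — 6 transitions (2 symbol, 4 ε)
  p | q | s | (sp)? — 17 transitions (5 symbol, 12 ε)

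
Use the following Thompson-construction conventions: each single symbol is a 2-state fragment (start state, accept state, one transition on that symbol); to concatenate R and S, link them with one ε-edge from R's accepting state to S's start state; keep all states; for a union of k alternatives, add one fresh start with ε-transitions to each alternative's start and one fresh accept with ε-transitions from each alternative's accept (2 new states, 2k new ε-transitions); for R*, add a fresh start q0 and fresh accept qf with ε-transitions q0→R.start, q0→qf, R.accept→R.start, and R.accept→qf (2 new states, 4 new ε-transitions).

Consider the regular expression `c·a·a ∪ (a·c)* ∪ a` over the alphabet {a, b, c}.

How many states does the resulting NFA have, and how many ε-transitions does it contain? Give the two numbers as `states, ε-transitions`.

16, 13

Per subexpression:
Each of the 6 symbol leaves contributes 2 states and 0 ε-transitions.
  c·a·a → 6 states, 2 ε-transitions
  a·c → 4 states, 1 ε-transition
  (a·c)* → 6 states, 5 ε-transitions
  c·a·a ∪ (a·c)* ∪ a → 16 states, 13 ε-transitions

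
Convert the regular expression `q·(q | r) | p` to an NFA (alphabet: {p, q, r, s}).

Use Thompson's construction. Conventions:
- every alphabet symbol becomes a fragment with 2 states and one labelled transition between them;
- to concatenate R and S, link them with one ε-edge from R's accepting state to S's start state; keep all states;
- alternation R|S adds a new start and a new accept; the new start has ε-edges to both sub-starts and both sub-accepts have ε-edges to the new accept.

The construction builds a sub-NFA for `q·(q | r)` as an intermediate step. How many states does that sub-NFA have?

8

Fragment for `q·(q | r)`:
Each of the 3 symbol leaves contributes a 2-state fragment.
  q | r — 6 states
  q·(q | r) — 8 states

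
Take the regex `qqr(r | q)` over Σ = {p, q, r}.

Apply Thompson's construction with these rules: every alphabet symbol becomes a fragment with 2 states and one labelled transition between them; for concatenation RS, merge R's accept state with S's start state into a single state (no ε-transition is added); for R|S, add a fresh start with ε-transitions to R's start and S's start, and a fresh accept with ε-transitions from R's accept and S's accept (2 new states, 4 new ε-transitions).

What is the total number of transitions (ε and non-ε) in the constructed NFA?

Bottom-up over the parse tree:
Each of the 5 symbol leaves contributes 1 transition (1 symbol, 0 ε).
  r | q → 6 transitions (2 symbol, 4 ε)
  qqr(r | q) → 9 transitions (5 symbol, 4 ε)

9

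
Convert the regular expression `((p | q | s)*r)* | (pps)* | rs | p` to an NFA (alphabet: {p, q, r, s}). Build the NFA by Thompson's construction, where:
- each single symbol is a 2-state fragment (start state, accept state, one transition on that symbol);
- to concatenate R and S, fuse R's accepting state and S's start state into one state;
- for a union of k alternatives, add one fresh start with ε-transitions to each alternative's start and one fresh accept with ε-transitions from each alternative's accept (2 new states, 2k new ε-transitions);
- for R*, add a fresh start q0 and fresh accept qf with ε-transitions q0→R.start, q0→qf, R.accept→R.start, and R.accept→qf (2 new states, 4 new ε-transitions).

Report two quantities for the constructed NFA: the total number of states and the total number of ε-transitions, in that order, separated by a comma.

Building bottom-up:
Each of the 10 symbol leaves contributes 2 states and 0 ε-transitions.
  p | q | s — 8 states, 6 ε-transitions
  (p | q | s)* — 10 states, 10 ε-transitions
  (p | q | s)*r — 11 states, 10 ε-transitions
  ((p | q | s)*r)* — 13 states, 14 ε-transitions
  pps — 4 states, 0 ε-transitions
  (pps)* — 6 states, 4 ε-transitions
  rs — 3 states, 0 ε-transitions
  ((p | q | s)*r)* | (pps)* | rs | p — 26 states, 26 ε-transitions

26, 26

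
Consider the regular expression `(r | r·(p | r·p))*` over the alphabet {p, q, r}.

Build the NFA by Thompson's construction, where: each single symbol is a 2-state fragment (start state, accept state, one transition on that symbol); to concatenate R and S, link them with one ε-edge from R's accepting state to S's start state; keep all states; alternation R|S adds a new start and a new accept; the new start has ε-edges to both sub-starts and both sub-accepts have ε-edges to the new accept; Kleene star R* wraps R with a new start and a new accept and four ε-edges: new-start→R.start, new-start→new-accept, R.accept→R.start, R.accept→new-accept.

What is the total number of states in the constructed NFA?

16

By structural recursion:
Each of the 5 symbol leaves contributes a 2-state fragment.
  r·p : 4 states
  p | r·p : 8 states
  r·(p | r·p) : 10 states
  r | r·(p | r·p) : 14 states
  (r | r·(p | r·p))* : 16 states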